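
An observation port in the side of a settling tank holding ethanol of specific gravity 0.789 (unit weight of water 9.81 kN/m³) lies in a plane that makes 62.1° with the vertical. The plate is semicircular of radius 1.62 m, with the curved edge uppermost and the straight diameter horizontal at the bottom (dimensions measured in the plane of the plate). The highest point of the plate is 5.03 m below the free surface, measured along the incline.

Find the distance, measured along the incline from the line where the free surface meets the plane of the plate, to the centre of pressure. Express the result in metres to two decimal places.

y_p = 5.99 m

γ = 0.789 × 9.81 = 7.74009 kN/m³.
The plate makes 62.1° with the vertical, i.e. θ = 90° − 62.1° = 27.9° to the horizontal. Measuring y along the incline from the free-surface line, vertical depth h = y·sinθ with sinθ = 0.467930.
The centroid lies 4r/(3π) = 0.687549 m above the diameter, so r − 4r/(3π) = 1.62 − 0.687549 = 0.932451 m below the topmost point, so y_c = 5.03 + 0.932451 = 5.96245 m and h_c = 5.96245 × 0.467930 = 2.79001 m.
A = πr²/2 = π × 1.62²/2 = 4.1224 m².
Resultant F = γ·h_c·A = 7.74009 × 2.79001 × 4.1224 = 89.0229 kN.
I_c = (π/8 − 8/(9π))·r⁴ = 0.109757 × 1.62⁴ = 0.755949 m⁴.
Centre of pressure: y_p = y_c + I_c/(y_c·A) = 5.96245 + 0.755949/(5.96245 × 4.1224) = 5.96245 + 0.0307551 = 5.99321 m along the plane.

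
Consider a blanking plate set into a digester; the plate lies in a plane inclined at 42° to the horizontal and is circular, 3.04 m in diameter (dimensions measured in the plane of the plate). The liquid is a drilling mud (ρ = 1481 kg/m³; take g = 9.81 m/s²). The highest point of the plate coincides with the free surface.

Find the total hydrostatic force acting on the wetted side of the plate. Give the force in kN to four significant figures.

γ = ρg = 1481 × 9.81 / 1000 = 14.52861 kN/m³.
Let θ = 42° be the plate's angle to the horizontal; measure y along the incline from where the plane meets the free surface. Vertical depth h = y·sinθ with sinθ = 0.669131.
The centroid is at the centre, 1.52 m below the top of the plate, so y_c = 1.52 m and h_c = 1.52 × 0.669131 = 1.01708 m.
A = π(1.52)² = 7.25834 m².
Resultant F = γ·h_c·A = 14.52861 × 1.01708 × 7.25834 = 107.255 kN.

F ≈ 107.3 kN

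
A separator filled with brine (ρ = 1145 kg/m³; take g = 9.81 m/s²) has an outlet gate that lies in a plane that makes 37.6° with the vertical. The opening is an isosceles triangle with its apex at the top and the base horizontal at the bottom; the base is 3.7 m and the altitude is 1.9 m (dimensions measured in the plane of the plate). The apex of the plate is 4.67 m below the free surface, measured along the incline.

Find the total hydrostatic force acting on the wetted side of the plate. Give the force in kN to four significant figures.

F ≈ 185.7 kN

γ = ρg = 1145 × 9.81 / 1000 = 11.23245 kN/m³.
The plate makes 37.6° with the vertical, i.e. θ = 90° − 37.6° = 52.4° to the horizontal. Measuring y along the incline from the free-surface line, vertical depth h = y·sinθ with sinθ = 0.792290.
With the apex up, the centroid sits 2h/3 = 2 × 1.9/3 = 1.26667 m below the apex, so y_c = 4.67 + 1.26667 = 5.93667 m and h_c = 5.93667 × 0.792290 = 4.70356 m.
A = ½ × 3.7 × 1.9 = 3.515 m².
Resultant F = γ·h_c·A = 11.23245 × 4.70356 × 3.515 = 185.706 kN.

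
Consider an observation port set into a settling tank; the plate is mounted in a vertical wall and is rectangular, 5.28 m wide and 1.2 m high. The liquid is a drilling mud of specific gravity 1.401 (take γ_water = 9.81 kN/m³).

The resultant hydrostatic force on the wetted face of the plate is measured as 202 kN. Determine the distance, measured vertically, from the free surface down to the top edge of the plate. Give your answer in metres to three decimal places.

d_top ≈ 1.720 m

γ = 1.401 × 9.81 = 13.74381 kN/m³.
A = 5.28 × 1.2 = 6.336 m².
From F = γ·h_c·A, the centroid depth is h_c = 202/(13.74381 × 6.336) = 2.31969 m.
The centroid lies 1.2/2 = 0.6 m below the top edge, so the top edge sits at h_top = 2.31969 − 0.6 = 1.71969 m below the surface.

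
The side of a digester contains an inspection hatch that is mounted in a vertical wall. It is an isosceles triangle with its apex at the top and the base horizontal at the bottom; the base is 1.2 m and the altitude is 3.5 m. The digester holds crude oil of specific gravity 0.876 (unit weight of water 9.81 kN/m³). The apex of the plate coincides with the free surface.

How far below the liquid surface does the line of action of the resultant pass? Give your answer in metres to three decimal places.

h_p = 2.625 m

γ = 0.876 × 9.81 = 8.59356 kN/m³.
With the apex up, the centroid sits 2h/3 = 2 × 3.5/3 = 2.33333 m below the apex, so the centroid depth is h_c = 2.33333 m.
A = ½ × 1.2 × 3.5 = 2.1 m².
Resultant F = γ·h_c·A = 8.59356 × 2.33333 × 2.1 = 42.1084 kN.
I_c = b·h³/36 = 1.2 × 3.5³/36 = 1.42917 m⁴.
Centre of pressure: y_p = y_c + I_c/(y_c·A) = 2.33333 + 1.42917/(2.33333 × 2.1) = 2.33333 + 0.291668 = 2.625 m along the plane.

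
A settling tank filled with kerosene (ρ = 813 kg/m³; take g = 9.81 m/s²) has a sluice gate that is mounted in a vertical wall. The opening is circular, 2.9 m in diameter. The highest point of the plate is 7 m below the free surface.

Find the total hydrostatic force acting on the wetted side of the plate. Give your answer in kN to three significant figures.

γ = ρg = 813 × 9.81 / 1000 = 7.97553 kN/m³.
The centroid is at the centre, 1.45 m below the top of the plate, so the centroid depth is h_c = 7 + 1.45 = 8.45 m.
A = π(1.45)² = 6.6052 m².
Resultant F = γ·h_c·A = 7.97553 × 8.45 × 6.6052 = 445.146 kN.

F ≈ 445 kN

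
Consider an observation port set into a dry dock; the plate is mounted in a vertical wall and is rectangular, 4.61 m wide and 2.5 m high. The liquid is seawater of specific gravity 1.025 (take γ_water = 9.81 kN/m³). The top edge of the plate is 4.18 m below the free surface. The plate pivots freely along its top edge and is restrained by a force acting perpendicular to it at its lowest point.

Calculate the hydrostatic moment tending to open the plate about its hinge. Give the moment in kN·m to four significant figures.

M ≈ 846.9 kN·m

γ = 1.025 × 9.81 = 10.05525 kN/m³.
The centroid lies 2.5/2 = 1.25 m below the top edge, so the centroid depth is h_c = 4.18 + 1.25 = 5.43 m.
A = 4.61 × 2.5 = 11.525 m².
Resultant F = γ·h_c·A = 10.05525 × 5.43 × 11.525 = 629.265 kN.
I_c = b·h³/12 = 4.61 × 2.5³/12 = 6.0026 m⁴.
Centre of pressure: y_p = y_c + I_c/(y_c·A) = 5.43 + 6.0026/(5.43 × 11.525) = 5.43 + 0.0959177 = 5.52592 m along the plane.
The resultant acts 1.25 + 0.0959177 = 1.34592 m (along the plate) below the hinge at the top edge, so the moment about the hinge is M = F × 1.34592 = 629.265 × 1.34592 = 846.94 kN·m.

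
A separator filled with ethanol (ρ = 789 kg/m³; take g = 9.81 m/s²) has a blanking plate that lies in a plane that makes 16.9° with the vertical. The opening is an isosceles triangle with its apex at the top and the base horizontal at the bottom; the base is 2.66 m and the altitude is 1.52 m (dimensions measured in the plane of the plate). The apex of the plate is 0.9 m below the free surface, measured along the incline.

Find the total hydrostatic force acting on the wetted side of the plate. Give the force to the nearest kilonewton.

F ≈ 29 kN

γ = ρg = 789 × 9.81 / 1000 = 7.74009 kN/m³.
The plate makes 16.9° with the vertical, i.e. θ = 90° − 16.9° = 73.1° to the horizontal. Measuring y along the incline from the free-surface line, vertical depth h = y·sinθ with sinθ = 0.956814.
With the apex up, the centroid sits 2h/3 = 2 × 1.52/3 = 1.01333 m below the apex, so y_c = 0.9 + 1.01333 = 1.91333 m and h_c = 1.91333 × 0.956814 = 1.8307 m.
A = ½ × 2.66 × 1.52 = 2.0216 m².
Resultant F = γ·h_c·A = 7.74009 × 1.8307 × 2.0216 = 28.6456 kN.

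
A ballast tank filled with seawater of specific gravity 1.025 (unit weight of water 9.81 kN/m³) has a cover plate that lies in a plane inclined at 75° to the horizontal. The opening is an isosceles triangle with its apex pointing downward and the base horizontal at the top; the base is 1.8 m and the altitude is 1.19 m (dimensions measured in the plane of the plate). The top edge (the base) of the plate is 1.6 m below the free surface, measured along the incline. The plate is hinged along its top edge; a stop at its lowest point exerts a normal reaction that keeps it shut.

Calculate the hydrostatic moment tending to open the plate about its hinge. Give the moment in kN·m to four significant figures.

γ = 1.025 × 9.81 = 10.05525 kN/m³.
Let θ = 75° be the plate's angle to the horizontal; measure y along the incline from where the plane meets the free surface. Vertical depth h = y·sinθ with sinθ = 0.965926.
With the apex down, the centroid sits h/3 = 1.19/3 = 0.396667 m below the base (the top edge), so y_c = 1.6 + 0.396667 = 1.99667 m and h_c = 1.99667 × 0.965926 = 1.92864 m.
A = ½ × 1.8 × 1.19 = 1.071 m².
Resultant F = γ·h_c·A = 10.05525 × 1.92864 × 1.071 = 20.7699 kN.
I_c = b·h³/36 = 1.8 × 1.19³/36 = 0.0842579 m⁴.
Centre of pressure: y_p = y_c + I_c/(y_c·A) = 1.99667 + 0.0842579/(1.99667 × 1.071) = 1.99667 + 0.0394017 = 2.03607 m along the plane.
The resultant acts 0.396667 + 0.0394017 = 0.436069 m (along the plate) below the hinge at the top edge, so the moment about the hinge is M = F × 0.436069 = 20.7699 × 0.436069 = 9.05711 kN·m.

M ≈ 9.057 kN·m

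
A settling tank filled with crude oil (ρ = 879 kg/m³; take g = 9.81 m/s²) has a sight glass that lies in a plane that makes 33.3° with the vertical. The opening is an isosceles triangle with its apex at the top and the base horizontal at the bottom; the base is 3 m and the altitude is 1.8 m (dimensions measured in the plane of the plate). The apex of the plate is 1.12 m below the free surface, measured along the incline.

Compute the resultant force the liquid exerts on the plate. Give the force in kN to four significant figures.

F ≈ 45.15 kN

γ = ρg = 879 × 9.81 / 1000 = 8.62299 kN/m³.
The plate makes 33.3° with the vertical, i.e. θ = 90° − 33.3° = 56.7° to the horizontal. Measuring y along the incline from the free-surface line, vertical depth h = y·sinθ with sinθ = 0.835807.
With the apex up, the centroid sits 2h/3 = 2 × 1.8/3 = 1.2 m below the apex, so y_c = 1.12 + 1.2 = 2.32 m and h_c = 2.32 × 0.835807 = 1.93907 m.
A = ½ × 3 × 1.8 = 2.7 m².
Resultant F = γ·h_c·A = 8.62299 × 1.93907 × 2.7 = 45.1456 kN.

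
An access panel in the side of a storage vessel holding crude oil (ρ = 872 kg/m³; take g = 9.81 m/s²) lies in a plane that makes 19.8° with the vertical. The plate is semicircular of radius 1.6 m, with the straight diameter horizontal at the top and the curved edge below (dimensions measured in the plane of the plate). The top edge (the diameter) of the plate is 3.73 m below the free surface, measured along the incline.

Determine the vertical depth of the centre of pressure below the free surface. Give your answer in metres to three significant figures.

h_p = 4.19 m

γ = ρg = 872 × 9.81 / 1000 = 8.55432 kN/m³.
The plate makes 19.8° with the vertical, i.e. θ = 90° − 19.8° = 70.2° to the horizontal. Measuring y along the incline from the free-surface line, vertical depth h = y·sinθ with sinθ = 0.940881.
The centroid of a semicircle lies 4r/(3π) = 0.679061 m from the diameter, here below the top edge, so y_c = 3.73 + 0.679061 = 4.40906 m and h_c = 4.40906 × 0.940881 = 4.1484 m.
A = πr²/2 = π × 1.6²/2 = 4.02124 m².
Resultant F = γ·h_c·A = 8.55432 × 4.1484 × 4.02124 = 142.701 kN.
I_c = (π/8 − 8/(9π))·r⁴ = 0.109757 × 1.6⁴ = 0.719303 m⁴.
Centre of pressure: y_p = y_c + I_c/(y_c·A) = 4.40906 + 0.719303/(4.40906 × 4.02124) = 4.40906 + 0.0405701 = 4.44963 m along the plane.
Vertically, h_p = y_p·sinθ = 4.44963 × 0.940881 = 4.18657 m.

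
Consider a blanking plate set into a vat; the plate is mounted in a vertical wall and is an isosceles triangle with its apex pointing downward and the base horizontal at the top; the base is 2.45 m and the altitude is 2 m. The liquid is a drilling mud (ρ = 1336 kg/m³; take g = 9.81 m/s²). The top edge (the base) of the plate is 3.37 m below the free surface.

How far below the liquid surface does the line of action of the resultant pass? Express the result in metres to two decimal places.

h_p = 4.09 m

γ = ρg = 1336 × 9.81 / 1000 = 13.10616 kN/m³.
With the apex down, the centroid sits h/3 = 2/3 = 0.666667 m below the base (the top edge), so the centroid depth is h_c = 3.37 + 0.666667 = 4.03667 m.
A = ½ × 2.45 × 2 = 2.45 m².
Resultant F = γ·h_c·A = 13.10616 × 4.03667 × 2.45 = 129.618 kN.
I_c = b·h³/36 = 2.45 × 2³/36 = 0.544444 m⁴.
Centre of pressure: y_p = y_c + I_c/(y_c·A) = 4.03667 + 0.544444/(4.03667 × 2.45) = 4.03667 + 0.0550508 = 4.09172 m along the plane.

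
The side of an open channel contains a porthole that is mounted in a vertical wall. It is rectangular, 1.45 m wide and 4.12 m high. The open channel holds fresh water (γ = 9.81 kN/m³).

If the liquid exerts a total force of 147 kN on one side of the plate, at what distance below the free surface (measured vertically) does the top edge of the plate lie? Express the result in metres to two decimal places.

d_top ≈ 0.45 m

γ = 9.81 kN/m³.
A = 1.45 × 4.12 = 5.974 m².
From F = γ·h_c·A, the centroid depth is h_c = 147/(9.81 × 5.974) = 2.50832 m.
The centroid lies 4.12/2 = 2.06 m below the top edge, so the top edge sits at h_top = 2.50832 − 2.06 = 0.44832 m below the surface.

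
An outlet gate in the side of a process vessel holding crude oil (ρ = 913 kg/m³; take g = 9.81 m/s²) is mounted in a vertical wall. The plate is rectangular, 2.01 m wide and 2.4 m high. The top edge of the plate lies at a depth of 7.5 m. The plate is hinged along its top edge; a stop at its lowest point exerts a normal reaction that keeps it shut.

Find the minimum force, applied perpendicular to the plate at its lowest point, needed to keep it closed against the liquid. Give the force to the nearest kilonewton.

γ = ρg = 913 × 9.81 / 1000 = 8.95653 kN/m³.
The centroid lies 2.4/2 = 1.2 m below the top edge, so the centroid depth is h_c = 7.5 + 1.2 = 8.7 m.
A = 2.01 × 2.4 = 4.824 m².
Resultant F = γ·h_c·A = 8.95653 × 8.7 × 4.824 = 375.895 kN.
I_c = b·h³/12 = 2.01 × 2.4³/12 = 2.31552 m⁴.
Centre of pressure: y_p = y_c + I_c/(y_c·A) = 8.7 + 2.31552/(8.7 × 4.824) = 8.7 + 0.0551724 = 8.75517 m along the plane.
The resultant acts 1.2 + 0.0551724 = 1.25517 m (along the plate) below the hinge at the top edge, so the moment about the hinge is M = F × 1.25517 = 375.895 × 1.25517 = 471.812 kN·m.
A normal force at the bottom, 2.4 m from the hinge, must supply this moment: P = 471.812/2.4 = 196.588 kN.

P ≈ 197 kN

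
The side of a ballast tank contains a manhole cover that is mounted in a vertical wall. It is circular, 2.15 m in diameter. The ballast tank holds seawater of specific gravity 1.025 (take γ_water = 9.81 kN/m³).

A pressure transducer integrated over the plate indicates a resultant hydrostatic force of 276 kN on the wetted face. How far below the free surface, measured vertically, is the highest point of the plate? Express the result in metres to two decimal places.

γ = 1.025 × 9.81 = 10.05525 kN/m³.
A = π(1.075)² = 3.6305 m².
From F = γ·h_c·A, the centroid depth is h_c = 276/(10.05525 × 3.6305) = 7.56049 m.
The centroid is at the centre, 1.075 m below the top of the plate, so the highest point sits at h_top = 7.56049 − 1.075 = 6.48549 m below the surface.

d_top ≈ 6.49 m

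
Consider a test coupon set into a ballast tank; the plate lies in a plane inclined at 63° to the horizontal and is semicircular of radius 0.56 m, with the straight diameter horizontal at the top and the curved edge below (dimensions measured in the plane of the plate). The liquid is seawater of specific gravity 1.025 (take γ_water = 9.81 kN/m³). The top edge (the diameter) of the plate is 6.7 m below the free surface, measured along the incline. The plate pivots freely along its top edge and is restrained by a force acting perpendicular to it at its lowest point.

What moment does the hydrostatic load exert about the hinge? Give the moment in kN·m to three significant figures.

γ = 1.025 × 9.81 = 10.05525 kN/m³.
Let θ = 63° be the plate's angle to the horizontal; measure y along the incline from where the plane meets the free surface. Vertical depth h = y·sinθ with sinθ = 0.891007.
The centroid of a semicircle lies 4r/(3π) = 0.237671 m from the diameter, here below the top edge, so y_c = 6.7 + 0.237671 = 6.93767 m and h_c = 6.93767 × 0.891007 = 6.18151 m.
A = πr²/2 = π × 0.56²/2 = 0.492602 m².
Resultant F = γ·h_c·A = 10.05525 × 6.18151 × 0.492602 = 30.6185 kN.
I_c = (π/8 − 8/(9π))·r⁴ = 0.109757 × 0.56⁴ = 0.010794 m⁴.
Centre of pressure: y_p = y_c + I_c/(y_c·A) = 6.93767 + 0.010794/(6.93767 × 0.492602) = 6.93767 + 0.00315844 = 6.94083 m along the plane.
The resultant acts 0.237671 + 0.00315844 = 0.240829 m (along the plate) below the hinge at the top edge, so the moment about the hinge is M = F × 0.240829 = 30.6185 × 0.240829 = 7.37382 kN·m.

M ≈ 7.37 kN·m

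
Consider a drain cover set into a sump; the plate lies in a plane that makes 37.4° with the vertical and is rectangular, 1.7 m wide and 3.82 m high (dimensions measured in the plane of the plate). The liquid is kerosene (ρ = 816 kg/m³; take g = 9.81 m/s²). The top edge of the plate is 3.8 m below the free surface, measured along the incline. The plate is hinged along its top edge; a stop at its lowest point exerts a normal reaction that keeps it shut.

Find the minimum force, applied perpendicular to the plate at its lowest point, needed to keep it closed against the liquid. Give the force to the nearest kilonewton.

γ = ρg = 816 × 9.81 / 1000 = 8.00496 kN/m³.
The plate makes 37.4° with the vertical, i.e. θ = 90° − 37.4° = 52.6° to the horizontal. Measuring y along the incline from the free-surface line, vertical depth h = y·sinθ with sinθ = 0.794415.
The centroid lies 3.82/2 = 1.91 m below the top edge, so y_c = 3.8 + 1.91 = 5.71 m and h_c = 5.71 × 0.794415 = 4.53611 m.
A = 1.7 × 3.82 = 6.494 m².
Resultant F = γ·h_c·A = 8.00496 × 4.53611 × 6.494 = 235.806 kN.
I_c = b·h³/12 = 1.7 × 3.82³/12 = 7.89692 m⁴.
Centre of pressure: y_p = y_c + I_c/(y_c·A) = 5.71 + 7.89692/(5.71 × 6.494) = 5.71 + 0.212966 = 5.92297 m along the plane.
The resultant acts 1.91 + 0.212966 = 2.12297 m (along the plate) below the hinge at the top edge, so the moment about the hinge is M = F × 2.12297 = 235.806 × 2.12297 = 500.609 kN·m.
A normal force at the bottom, 3.82 m from the hinge, must supply this moment: P = 500.609/3.82 = 131.049 kN.

P ≈ 131 kN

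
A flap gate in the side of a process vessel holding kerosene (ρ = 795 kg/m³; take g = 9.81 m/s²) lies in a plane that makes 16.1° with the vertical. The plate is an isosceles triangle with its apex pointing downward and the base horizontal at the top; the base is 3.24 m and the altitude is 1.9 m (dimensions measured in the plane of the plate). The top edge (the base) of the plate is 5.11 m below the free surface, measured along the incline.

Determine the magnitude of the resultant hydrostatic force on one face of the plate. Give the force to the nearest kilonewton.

F ≈ 132 kN

γ = ρg = 795 × 9.81 / 1000 = 7.79895 kN/m³.
The plate makes 16.1° with the vertical, i.e. θ = 90° − 16.1° = 73.9° to the horizontal. Measuring y along the incline from the free-surface line, vertical depth h = y·sinθ with sinθ = 0.960779.
With the apex down, the centroid sits h/3 = 1.9/3 = 0.633333 m below the base (the top edge), so y_c = 5.11 + 0.633333 = 5.74333 m and h_c = 5.74333 × 0.960779 = 5.51807 m.
A = ½ × 3.24 × 1.9 = 3.078 m².
Resultant F = γ·h_c·A = 7.79895 × 5.51807 × 3.078 = 132.462 kN.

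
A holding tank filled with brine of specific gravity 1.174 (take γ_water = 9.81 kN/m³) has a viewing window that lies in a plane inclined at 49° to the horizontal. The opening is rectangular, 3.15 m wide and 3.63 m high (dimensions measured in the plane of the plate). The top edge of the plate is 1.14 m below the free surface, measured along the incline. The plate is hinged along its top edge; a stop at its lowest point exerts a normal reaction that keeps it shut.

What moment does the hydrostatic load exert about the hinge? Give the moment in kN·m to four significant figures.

γ = 1.174 × 9.81 = 11.51694 kN/m³.
Let θ = 49° be the plate's angle to the horizontal; measure y along the incline from where the plane meets the free surface. Vertical depth h = y·sinθ with sinθ = 0.754710.
The centroid lies 3.63/2 = 1.815 m below the top edge, so y_c = 1.14 + 1.815 = 2.955 m and h_c = 2.955 × 0.754710 = 2.23017 m.
A = 3.15 × 3.63 = 11.4345 m².
Resultant F = γ·h_c·A = 11.51694 × 2.23017 × 11.4345 = 293.692 kN.
I_c = b·h³/12 = 3.15 × 3.63³/12 = 12.5559 m⁴.
Centre of pressure: y_p = y_c + I_c/(y_c·A) = 2.955 + 12.5559/(2.955 × 11.4345) = 2.955 + 0.371598 = 3.3266 m along the plane.
The resultant acts 1.815 + 0.371598 = 2.1866 m (along the plate) below the hinge at the top edge, so the moment about the hinge is M = F × 2.1866 = 293.692 × 2.1866 = 642.187 kN·m.

M ≈ 642.2 kN·m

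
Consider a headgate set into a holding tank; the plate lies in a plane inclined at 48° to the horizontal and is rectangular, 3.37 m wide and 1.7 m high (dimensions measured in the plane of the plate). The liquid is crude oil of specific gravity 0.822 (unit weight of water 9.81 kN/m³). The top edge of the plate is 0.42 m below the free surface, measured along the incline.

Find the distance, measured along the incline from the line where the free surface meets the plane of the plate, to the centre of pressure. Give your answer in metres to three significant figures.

γ = 0.822 × 9.81 = 8.06382 kN/m³.
Let θ = 48° be the plate's angle to the horizontal; measure y along the incline from where the plane meets the free surface. Vertical depth h = y·sinθ with sinθ = 0.743145.
The centroid lies 1.7/2 = 0.85 m below the top edge, so y_c = 0.42 + 0.85 = 1.27 m and h_c = 1.27 × 0.743145 = 0.943794 m.
A = 3.37 × 1.7 = 5.729 m².
Resultant F = γ·h_c·A = 8.06382 × 0.943794 × 5.729 = 43.601 kN.
I_c = b·h³/12 = 3.37 × 1.7³/12 = 1.37973 m⁴.
Centre of pressure: y_p = y_c + I_c/(y_c·A) = 1.27 + 1.37973/(1.27 × 5.729) = 1.27 + 0.189632 = 1.45963 m along the plane.

y_p = 1.46 m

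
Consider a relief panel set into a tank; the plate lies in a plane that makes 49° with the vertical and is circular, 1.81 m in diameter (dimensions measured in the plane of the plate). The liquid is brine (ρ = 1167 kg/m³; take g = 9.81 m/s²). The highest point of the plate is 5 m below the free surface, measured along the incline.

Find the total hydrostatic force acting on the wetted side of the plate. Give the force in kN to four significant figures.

F ≈ 114.1 kN

γ = ρg = 1167 × 9.81 / 1000 = 11.44827 kN/m³.
The plate makes 49° with the vertical, i.e. θ = 90° − 49° = 41° to the horizontal. Measuring y along the incline from the free-surface line, vertical depth h = y·sinθ with sinθ = 0.656059.
The centroid is at the centre, 0.905 m below the top of the plate, so y_c = 5 + 0.905 = 5.905 m and h_c = 5.905 × 0.656059 = 3.87403 m.
A = π(0.905)² = 2.57304 m².
Resultant F = γ·h_c·A = 11.44827 × 3.87403 × 2.57304 = 114.117 kN.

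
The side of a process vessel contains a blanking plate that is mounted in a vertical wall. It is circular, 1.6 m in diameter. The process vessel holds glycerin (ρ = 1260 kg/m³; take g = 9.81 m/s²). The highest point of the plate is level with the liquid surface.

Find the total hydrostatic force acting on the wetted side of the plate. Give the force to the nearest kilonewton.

F ≈ 20 kN

γ = ρg = 1260 × 9.81 / 1000 = 12.3606 kN/m³.
The centroid is at the centre, 0.8 m below the top of the plate, so the centroid depth is h_c = 0.8 m.
A = π(0.8)² = 2.01062 m².
Resultant F = γ·h_c·A = 12.3606 × 0.8 × 2.01062 = 19.882 kN.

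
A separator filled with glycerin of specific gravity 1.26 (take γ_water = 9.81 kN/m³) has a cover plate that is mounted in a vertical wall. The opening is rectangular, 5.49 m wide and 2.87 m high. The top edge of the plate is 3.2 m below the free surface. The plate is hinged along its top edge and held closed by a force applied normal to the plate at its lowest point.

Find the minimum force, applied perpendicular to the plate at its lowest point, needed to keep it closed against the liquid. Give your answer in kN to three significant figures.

P ≈ 498 kN

γ = 1.26 × 9.81 = 12.3606 kN/m³.
The centroid lies 2.87/2 = 1.435 m below the top edge, so the centroid depth is h_c = 3.2 + 1.435 = 4.635 m.
A = 5.49 × 2.87 = 15.7563 m².
Resultant F = γ·h_c·A = 12.3606 × 4.635 × 15.7563 = 902.7 kN.
I_c = b·h³/12 = 5.49 × 2.87³/12 = 10.8153 m⁴.
Centre of pressure: y_p = y_c + I_c/(y_c·A) = 4.635 + 10.8153/(4.635 × 15.7563) = 4.635 + 0.148093 = 4.78309 m along the plane.
The resultant acts 1.435 + 0.148093 = 1.58309 m (along the plate) below the hinge at the top edge, so the moment about the hinge is M = F × 1.58309 = 902.7 × 1.58309 = 1429.06 kN·m.
A normal force at the bottom, 2.87 m from the hinge, must supply this moment: P = 1429.06/2.87 = 497.93 kN.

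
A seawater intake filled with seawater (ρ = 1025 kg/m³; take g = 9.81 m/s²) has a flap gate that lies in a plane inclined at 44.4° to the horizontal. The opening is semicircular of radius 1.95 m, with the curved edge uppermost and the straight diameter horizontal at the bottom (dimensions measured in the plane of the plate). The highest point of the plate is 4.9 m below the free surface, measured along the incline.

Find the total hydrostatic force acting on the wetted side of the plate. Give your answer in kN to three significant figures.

γ = ρg = 1025 × 9.81 / 1000 = 10.05525 kN/m³.
Let θ = 44.4° be the plate's angle to the horizontal; measure y along the incline from where the plane meets the free surface. Vertical depth h = y·sinθ with sinθ = 0.699663.
The centroid lies 4r/(3π) = 0.827606 m above the diameter, so r − 4r/(3π) = 1.95 − 0.827606 = 1.12239 m below the topmost point, so y_c = 4.9 + 1.12239 = 6.02239 m and h_c = 6.02239 × 0.699663 = 4.21364 m.
A = πr²/2 = π × 1.95²/2 = 5.97295 m².
Resultant F = γ·h_c·A = 10.05525 × 4.21364 × 5.97295 = 253.069 kN.

F ≈ 253 kN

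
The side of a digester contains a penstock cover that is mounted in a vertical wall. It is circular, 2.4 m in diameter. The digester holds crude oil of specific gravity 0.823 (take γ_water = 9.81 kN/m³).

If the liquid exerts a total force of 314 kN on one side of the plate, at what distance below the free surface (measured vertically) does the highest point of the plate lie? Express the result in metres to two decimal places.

γ = 0.823 × 9.81 = 8.07363 kN/m³.
A = π(1.2)² = 4.52389 m².
From F = γ·h_c·A, the centroid depth is h_c = 314/(8.07363 × 4.52389) = 8.59704 m.
The centroid is at the centre, 1.2 m below the top of the plate, so the highest point sits at h_top = 8.59704 − 1.2 = 7.39704 m below the surface.

d_top ≈ 7.40 m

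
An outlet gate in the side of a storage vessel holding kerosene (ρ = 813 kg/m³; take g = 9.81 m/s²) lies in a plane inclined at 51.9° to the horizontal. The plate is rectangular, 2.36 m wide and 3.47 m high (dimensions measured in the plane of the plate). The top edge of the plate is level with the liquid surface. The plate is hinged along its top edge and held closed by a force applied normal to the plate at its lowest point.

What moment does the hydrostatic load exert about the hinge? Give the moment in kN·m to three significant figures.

γ = ρg = 813 × 9.81 / 1000 = 7.97553 kN/m³.
Let θ = 51.9° be the plate's angle to the horizontal; measure y along the incline from where the plane meets the free surface. Vertical depth h = y·sinθ with sinθ = 0.786935.
The centroid lies 3.47/2 = 1.735 m below the top edge, so y_c = 1.735 m and h_c = 1.735 × 0.786935 = 1.36533 m.
A = 2.36 × 3.47 = 8.1892 m².
Resultant F = γ·h_c·A = 7.97553 × 1.36533 × 8.1892 = 89.1741 kN.
I_c = b·h³/12 = 2.36 × 3.47³/12 = 8.21711 m⁴.
Centre of pressure: y_p = y_c + I_c/(y_c·A) = 1.735 + 8.21711/(1.735 × 8.1892) = 1.735 + 0.578333 = 2.31333 m along the plane.
The resultant acts 1.735 + 0.578333 = 2.31333 m (along the plate) below the hinge at the top edge, so the moment about the hinge is M = F × 2.31333 = 89.1741 × 2.31333 = 206.289 kN·m.

M ≈ 206 kN·m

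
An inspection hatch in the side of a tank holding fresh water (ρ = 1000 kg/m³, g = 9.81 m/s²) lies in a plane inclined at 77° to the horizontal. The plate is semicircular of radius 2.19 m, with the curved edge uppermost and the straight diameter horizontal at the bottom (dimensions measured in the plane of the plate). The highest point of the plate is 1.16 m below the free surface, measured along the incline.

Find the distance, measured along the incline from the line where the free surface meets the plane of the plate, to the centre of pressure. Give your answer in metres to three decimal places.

y_p = 2.559 m

γ = ρg = 1000 × 9.81 = 9810 N/m³ = 9.81 kN/m³.
Let θ = 77° be the plate's angle to the horizontal; measure y along the incline from where the plane meets the free surface. Vertical depth h = y·sinθ with sinθ = 0.974370.
The centroid lies 4r/(3π) = 0.929465 m above the diameter, so r − 4r/(3π) = 2.19 − 0.929465 = 1.26053 m below the topmost point, so y_c = 1.16 + 1.26053 = 2.42053 m and h_c = 2.42053 × 0.974370 = 2.35849 m.
A = πr²/2 = π × 2.19²/2 = 7.5337 m².
Resultant F = γ·h_c·A = 9.81 × 2.35849 × 7.5337 = 174.306 kN.
I_c = (π/8 − 8/(9π))·r⁴ = 0.109757 × 2.19⁴ = 2.52469 m⁴.
Centre of pressure: y_p = y_c + I_c/(y_c·A) = 2.42053 + 2.52469/(2.42053 × 7.5337) = 2.42053 + 0.138449 = 2.55898 m along the plane.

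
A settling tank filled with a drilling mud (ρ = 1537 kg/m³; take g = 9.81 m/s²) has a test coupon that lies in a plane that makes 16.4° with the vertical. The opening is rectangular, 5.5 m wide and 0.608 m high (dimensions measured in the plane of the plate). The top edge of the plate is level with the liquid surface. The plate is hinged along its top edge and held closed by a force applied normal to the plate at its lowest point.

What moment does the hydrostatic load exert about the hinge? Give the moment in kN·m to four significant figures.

M ≈ 5.960 kN·m

γ = ρg = 1537 × 9.81 / 1000 = 15.07797 kN/m³.
The plate makes 16.4° with the vertical, i.e. θ = 90° − 16.4° = 73.6° to the horizontal. Measuring y along the incline from the free-surface line, vertical depth h = y·sinθ with sinθ = 0.959314.
The centroid lies 0.608/2 = 0.304 m below the top edge, so y_c = 0.304 m and h_c = 0.304 × 0.959314 = 0.291631 m.
A = 5.5 × 0.608 = 3.344 m².
Resultant F = γ·h_c·A = 15.07797 × 0.291631 × 3.344 = 14.7042 kN.
I_c = b·h³/12 = 5.5 × 0.608³/12 = 0.103013 m⁴.
Centre of pressure: y_p = y_c + I_c/(y_c·A) = 0.304 + 0.103013/(0.304 × 3.344) = 0.304 + 0.101333 = 0.405333 m along the plane.
The resultant acts 0.304 + 0.101333 = 0.405333 m (along the plate) below the hinge at the top edge, so the moment about the hinge is M = F × 0.405333 = 14.7042 × 0.405333 = 5.9601 kN·m.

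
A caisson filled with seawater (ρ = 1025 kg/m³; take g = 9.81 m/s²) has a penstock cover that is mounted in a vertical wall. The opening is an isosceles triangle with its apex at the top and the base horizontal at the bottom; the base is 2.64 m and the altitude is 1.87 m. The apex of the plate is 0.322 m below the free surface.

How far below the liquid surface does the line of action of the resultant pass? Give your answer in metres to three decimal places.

h_p = 1.693 m

γ = ρg = 1025 × 9.81 / 1000 = 10.05525 kN/m³.
With the apex up, the centroid sits 2h/3 = 2 × 1.87/3 = 1.24667 m below the apex, so the centroid depth is h_c = 0.322 + 1.24667 = 1.56867 m.
A = ½ × 2.64 × 1.87 = 2.4684 m².
Resultant F = γ·h_c·A = 10.05525 × 1.56867 × 2.4684 = 38.935 kN.
I_c = b·h³/36 = 2.64 × 1.87³/36 = 0.479542 m⁴.
Centre of pressure: y_p = y_c + I_c/(y_c·A) = 1.56867 + 0.479542/(1.56867 × 2.4684) = 1.56867 + 0.123845 = 1.69251 m along the plane.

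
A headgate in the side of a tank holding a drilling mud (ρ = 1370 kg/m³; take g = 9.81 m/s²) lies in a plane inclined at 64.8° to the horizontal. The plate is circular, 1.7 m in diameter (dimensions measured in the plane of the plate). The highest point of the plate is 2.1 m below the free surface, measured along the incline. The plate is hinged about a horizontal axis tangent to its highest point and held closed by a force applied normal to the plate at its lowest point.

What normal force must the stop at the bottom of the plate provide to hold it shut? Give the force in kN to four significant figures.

γ = ρg = 1370 × 9.81 / 1000 = 13.4397 kN/m³.
Let θ = 64.8° be the plate's angle to the horizontal; measure y along the incline from where the plane meets the free surface. Vertical depth h = y·sinθ with sinθ = 0.904827.
The centroid is at the centre, 0.85 m below the top of the plate, so y_c = 2.1 + 0.85 = 2.95 m and h_c = 2.95 × 0.904827 = 2.66924 m.
A = π(0.85)² = 2.2698 m².
Resultant F = γ·h_c·A = 13.4397 × 2.66924 × 2.2698 = 81.4263 kN.
I_c = πr⁴/4 = π × 0.85⁴/4 = 0.409983 m⁴.
Centre of pressure: y_p = y_c + I_c/(y_c·A) = 2.95 + 0.409983/(2.95 × 2.2698) = 2.95 + 0.0612289 = 3.01123 m along the plane.
The resultant acts 0.85 + 0.0612289 = 0.911229 m (along the plate) below the hinge at the top edge, so the moment about the hinge is M = F × 0.911229 = 81.4263 × 0.911229 = 74.198 kN·m.
A normal force at the bottom, 1.7 m from the hinge, must supply this moment: P = 74.198/1.7 = 43.6459 kN.

P ≈ 43.65 kN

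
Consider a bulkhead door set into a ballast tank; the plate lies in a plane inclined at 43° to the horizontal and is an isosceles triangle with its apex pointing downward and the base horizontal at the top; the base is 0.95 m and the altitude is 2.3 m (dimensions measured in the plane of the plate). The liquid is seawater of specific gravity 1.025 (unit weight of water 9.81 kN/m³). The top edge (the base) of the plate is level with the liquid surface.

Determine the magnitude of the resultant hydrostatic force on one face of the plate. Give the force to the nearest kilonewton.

F ≈ 6 kN

γ = 1.025 × 9.81 = 10.05525 kN/m³.
Let θ = 43° be the plate's angle to the horizontal; measure y along the incline from where the plane meets the free surface. Vertical depth h = y·sinθ with sinθ = 0.681998.
With the apex down, the centroid sits h/3 = 2.3/3 = 0.766667 m below the base (the top edge), so y_c = 0.766667 m and h_c = 0.766667 × 0.681998 = 0.522865 m.
A = ½ × 0.95 × 2.3 = 1.0925 m².
Resultant F = γ·h_c·A = 10.05525 × 0.522865 × 1.0925 = 5.74386 kN.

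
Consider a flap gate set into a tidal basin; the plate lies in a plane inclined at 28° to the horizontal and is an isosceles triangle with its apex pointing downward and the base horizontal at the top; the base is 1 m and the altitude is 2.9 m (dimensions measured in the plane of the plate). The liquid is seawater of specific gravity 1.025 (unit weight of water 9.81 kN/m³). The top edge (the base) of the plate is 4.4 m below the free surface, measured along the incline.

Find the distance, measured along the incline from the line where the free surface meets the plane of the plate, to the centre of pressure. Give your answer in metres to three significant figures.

y_p = 5.45 m

γ = 1.025 × 9.81 = 10.05525 kN/m³.
Let θ = 28° be the plate's angle to the horizontal; measure y along the incline from where the plane meets the free surface. Vertical depth h = y·sinθ with sinθ = 0.469472.
With the apex down, the centroid sits h/3 = 2.9/3 = 0.966667 m below the base (the top edge), so y_c = 4.4 + 0.966667 = 5.36667 m and h_c = 5.36667 × 0.469472 = 2.5195 m.
A = ½ × 1 × 2.9 = 1.45 m².
Resultant F = γ·h_c·A = 10.05525 × 2.5195 × 1.45 = 36.7346 kN.
I_c = b·h³/36 = 1 × 2.9³/36 = 0.677472 m⁴.
Centre of pressure: y_p = y_c + I_c/(y_c·A) = 5.36667 + 0.677472/(5.36667 × 1.45) = 5.36667 + 0.08706 = 5.45373 m along the plane.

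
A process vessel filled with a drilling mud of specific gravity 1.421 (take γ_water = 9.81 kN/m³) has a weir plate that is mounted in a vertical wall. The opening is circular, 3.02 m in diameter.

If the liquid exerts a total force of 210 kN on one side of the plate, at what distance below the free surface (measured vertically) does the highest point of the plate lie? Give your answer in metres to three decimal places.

d_top ≈ 0.593 m

γ = 1.421 × 9.81 = 13.94001 kN/m³.
A = π(1.51)² = 7.16315 m².
From F = γ·h_c·A, the centroid depth is h_c = 210/(13.94001 × 7.16315) = 2.10306 m.
The centroid is at the centre, 1.51 m below the top of the plate, so the highest point sits at h_top = 2.10306 − 1.51 = 0.59306 m below the surface.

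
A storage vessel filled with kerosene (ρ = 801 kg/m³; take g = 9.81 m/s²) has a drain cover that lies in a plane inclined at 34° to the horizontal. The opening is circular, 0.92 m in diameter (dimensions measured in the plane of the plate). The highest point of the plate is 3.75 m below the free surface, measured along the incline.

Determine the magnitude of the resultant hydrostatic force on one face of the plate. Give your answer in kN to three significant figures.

γ = ρg = 801 × 9.81 / 1000 = 7.85781 kN/m³.
Let θ = 34° be the plate's angle to the horizontal; measure y along the incline from where the plane meets the free surface. Vertical depth h = y·sinθ with sinθ = 0.559193.
The centroid is at the centre, 0.46 m below the top of the plate, so y_c = 3.75 + 0.46 = 4.21 m and h_c = 4.21 × 0.559193 = 2.3542 m.
A = π(0.46)² = 0.664761 m².
Resultant F = γ·h_c·A = 7.85781 × 2.3542 × 0.664761 = 12.2973 kN.

F ≈ 12.3 kN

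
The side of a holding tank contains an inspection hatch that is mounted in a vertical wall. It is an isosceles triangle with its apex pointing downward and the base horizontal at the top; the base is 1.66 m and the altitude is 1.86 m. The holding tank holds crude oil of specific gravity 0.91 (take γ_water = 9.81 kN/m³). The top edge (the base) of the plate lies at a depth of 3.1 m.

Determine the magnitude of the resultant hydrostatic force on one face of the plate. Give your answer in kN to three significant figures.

F ≈ 51.3 kN

γ = 0.91 × 9.81 = 8.9271 kN/m³.
With the apex down, the centroid sits h/3 = 1.86/3 = 0.62 m below the base (the top edge), so the centroid depth is h_c = 3.1 + 0.62 = 3.72 m.
A = ½ × 1.66 × 1.86 = 1.5438 m².
Resultant F = γ·h_c·A = 8.9271 × 3.72 × 1.5438 = 51.2678 kN.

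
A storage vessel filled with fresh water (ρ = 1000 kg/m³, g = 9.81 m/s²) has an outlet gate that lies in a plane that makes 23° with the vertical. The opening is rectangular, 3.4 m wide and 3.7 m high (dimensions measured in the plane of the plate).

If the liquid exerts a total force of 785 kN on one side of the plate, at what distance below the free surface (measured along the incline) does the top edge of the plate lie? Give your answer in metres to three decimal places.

γ = ρg = 1000 × 9.81 = 9810 N/m³ = 9.81 kN/m³.
A = 3.4 × 3.7 = 12.58 m².
From F = γ·h_c·A, the centroid depth is h_c = 785/(9.81 × 12.58) = 6.36092 m.
The plate makes 23° with the vertical, i.e. θ = 90° − 23° = 67° to the horizontal. Measuring y along the incline from the free-surface line, vertical depth h = y·sinθ with sinθ = 0.920505.
Along the incline, y_c = h_c/sinθ = 6.36092/0.920505 = 6.91025 m.
The centroid lies 3.7/2 = 1.85 m below the top edge, so the top edge sits at y_top = 6.91025 − 1.85 = 5.06025 m along the incline.

y_top ≈ 5.060 m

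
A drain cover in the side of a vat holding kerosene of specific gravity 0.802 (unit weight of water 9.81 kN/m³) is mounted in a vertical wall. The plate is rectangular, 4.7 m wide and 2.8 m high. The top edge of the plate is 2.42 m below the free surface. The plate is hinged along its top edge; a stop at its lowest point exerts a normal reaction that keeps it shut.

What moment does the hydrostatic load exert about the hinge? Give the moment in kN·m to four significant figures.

γ = 0.802 × 9.81 = 7.86762 kN/m³.
The centroid lies 2.8/2 = 1.4 m below the top edge, so the centroid depth is h_c = 2.42 + 1.4 = 3.82 m.
A = 4.7 × 2.8 = 13.16 m².
Resultant F = γ·h_c·A = 7.86762 × 3.82 × 13.16 = 395.515 kN.
I_c = b·h³/12 = 4.7 × 2.8³/12 = 8.59787 m⁴.
Centre of pressure: y_p = y_c + I_c/(y_c·A) = 3.82 + 8.59787/(3.82 × 13.16) = 3.82 + 0.17103 = 3.99103 m along the plane.
The resultant acts 1.4 + 0.17103 = 1.57103 m (along the plate) below the hinge at the top edge, so the moment about the hinge is M = F × 1.57103 = 395.515 × 1.57103 = 621.366 kN·m.

M ≈ 621.4 kN·m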